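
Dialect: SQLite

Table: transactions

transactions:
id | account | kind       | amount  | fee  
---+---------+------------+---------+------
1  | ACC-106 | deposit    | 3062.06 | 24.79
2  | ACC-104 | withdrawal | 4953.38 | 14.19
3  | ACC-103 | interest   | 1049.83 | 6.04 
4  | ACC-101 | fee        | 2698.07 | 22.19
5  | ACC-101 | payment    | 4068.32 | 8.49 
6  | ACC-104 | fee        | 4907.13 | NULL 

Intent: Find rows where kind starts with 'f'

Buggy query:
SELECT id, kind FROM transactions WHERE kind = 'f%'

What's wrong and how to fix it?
Bug: Wildcards only work with LIKE; '=' treats '%' as a literal character

Fix: Replace '=' with LIKE so 'f%' is treated as a pattern

Corrected query:
SELECT id, kind FROM transactions WHERE kind LIKE 'f%'

Result:
id | kind
---+-----
4  | fee 
6  | fee 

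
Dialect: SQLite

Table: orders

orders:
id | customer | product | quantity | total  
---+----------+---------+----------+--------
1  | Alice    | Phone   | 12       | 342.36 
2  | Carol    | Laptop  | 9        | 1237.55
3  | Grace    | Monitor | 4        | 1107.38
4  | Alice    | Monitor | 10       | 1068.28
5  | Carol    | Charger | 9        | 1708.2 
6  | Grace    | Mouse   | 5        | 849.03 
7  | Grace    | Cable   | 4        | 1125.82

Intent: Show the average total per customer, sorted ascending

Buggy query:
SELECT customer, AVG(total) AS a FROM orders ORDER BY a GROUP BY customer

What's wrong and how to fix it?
Bug: ORDER BY appears before GROUP BY; SQL clause order requires GROUP BY first

Fix: Reorder: SELECT … FROM … GROUP BY … ORDER BY …

Corrected query:
SELECT customer, AVG(total) AS a FROM orders GROUP BY customer ORDER BY a

Result:
customer | a       
---------+---------
Alice    | 705.32  
Grace    | 1027.41 
Carol    | 1472.875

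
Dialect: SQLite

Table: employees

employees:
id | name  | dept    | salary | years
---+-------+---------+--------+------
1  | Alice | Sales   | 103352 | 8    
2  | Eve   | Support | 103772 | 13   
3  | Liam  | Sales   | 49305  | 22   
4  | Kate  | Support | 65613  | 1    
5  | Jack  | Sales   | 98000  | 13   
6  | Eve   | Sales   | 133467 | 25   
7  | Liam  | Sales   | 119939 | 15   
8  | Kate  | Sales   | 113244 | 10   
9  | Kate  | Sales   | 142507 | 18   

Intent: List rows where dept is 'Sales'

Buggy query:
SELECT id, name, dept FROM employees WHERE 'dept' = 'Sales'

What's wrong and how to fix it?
Bug: Single quotes denote string literals in SQL; the column name is being compared as a constant string

Fix: Reference the column as dept without single quotes

Corrected query:
SELECT id, name, dept FROM employees WHERE dept = 'Sales'

Result:
id | name  | dept 
---+-------+------
1  | Alice | Sales
3  | Liam  | Sales
5  | Jack  | Sales
6  | Eve   | Sales
7  | Liam  | Sales
8  | Kate  | Sales
9  | Kate  | Sales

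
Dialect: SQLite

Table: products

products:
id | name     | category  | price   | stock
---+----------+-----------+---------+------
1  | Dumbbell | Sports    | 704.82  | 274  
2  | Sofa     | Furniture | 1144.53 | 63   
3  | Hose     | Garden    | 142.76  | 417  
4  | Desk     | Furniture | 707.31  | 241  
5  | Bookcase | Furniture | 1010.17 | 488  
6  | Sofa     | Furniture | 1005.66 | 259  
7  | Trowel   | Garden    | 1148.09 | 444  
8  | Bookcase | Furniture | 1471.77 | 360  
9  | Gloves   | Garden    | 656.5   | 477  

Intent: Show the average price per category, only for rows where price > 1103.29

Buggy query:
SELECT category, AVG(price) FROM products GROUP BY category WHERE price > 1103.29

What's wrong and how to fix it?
Bug: Row-level WHERE must come before GROUP BY in the clause order

Fix: Move the WHERE clause before GROUP BY

Corrected query:
SELECT category, AVG(price) FROM products WHERE price > 1103.29 GROUP BY category

Result:
category  | AVG(price)
----------+-----------
Furniture | 1308.15   
Garden    | 1148.09   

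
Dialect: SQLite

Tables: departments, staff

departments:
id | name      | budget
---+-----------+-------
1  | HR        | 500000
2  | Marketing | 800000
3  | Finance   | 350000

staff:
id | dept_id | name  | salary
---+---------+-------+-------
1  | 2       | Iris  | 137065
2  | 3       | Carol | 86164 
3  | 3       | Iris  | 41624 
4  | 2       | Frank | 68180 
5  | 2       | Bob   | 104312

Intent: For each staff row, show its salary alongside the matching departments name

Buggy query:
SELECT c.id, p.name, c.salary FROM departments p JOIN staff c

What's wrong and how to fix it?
Bug: Missing join condition: each staff row is matched to all departments rows instead of just its own

Fix: Specify the join condition linking the foreign key to the parent id

Corrected query:
SELECT c.id, p.name, c.salary FROM departments p JOIN staff c ON c.dept_id = p.id

Result:
id | name      | salary
---+-----------+-------
1  | Marketing | 137065
2  | Finance   | 86164 
3  | Finance   | 41624 
4  | Marketing | 68180 
5  | Marketing | 104312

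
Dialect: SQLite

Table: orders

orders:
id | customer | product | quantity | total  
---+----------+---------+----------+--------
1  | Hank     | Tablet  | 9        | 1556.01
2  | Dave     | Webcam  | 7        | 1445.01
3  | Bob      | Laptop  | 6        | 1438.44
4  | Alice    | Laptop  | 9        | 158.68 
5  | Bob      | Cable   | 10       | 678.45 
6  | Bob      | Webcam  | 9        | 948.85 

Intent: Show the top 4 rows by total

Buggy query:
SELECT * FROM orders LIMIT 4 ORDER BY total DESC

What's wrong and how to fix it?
Bug: ORDER BY cannot follow LIMIT; LIMIT is the final clause

Fix: Swap the clauses: ORDER BY first, then LIMIT

Corrected query:
SELECT * FROM orders ORDER BY total DESC LIMIT 4

Result:
id | customer | product | quantity | total  
---+----------+---------+----------+--------
1  | Hank     | Tablet  | 9        | 1556.01
2  | Dave     | Webcam  | 7        | 1445.01
3  | Bob      | Laptop  | 6        | 1438.44
6  | Bob      | Webcam  | 9        | 948.85 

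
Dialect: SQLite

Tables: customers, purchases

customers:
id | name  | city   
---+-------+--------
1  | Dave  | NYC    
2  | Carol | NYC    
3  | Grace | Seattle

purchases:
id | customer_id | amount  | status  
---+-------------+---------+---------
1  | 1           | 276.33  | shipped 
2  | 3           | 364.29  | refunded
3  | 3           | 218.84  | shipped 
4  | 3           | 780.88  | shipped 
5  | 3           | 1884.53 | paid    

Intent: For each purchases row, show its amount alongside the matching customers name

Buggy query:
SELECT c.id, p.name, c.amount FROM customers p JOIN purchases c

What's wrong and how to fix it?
Bug: JOIN with no ON clause produces a cartesian product; every purchases row pairs with every customers row

Fix: Specify the join condition linking the foreign key to the parent id

Corrected query:
SELECT c.id, p.name, c.amount FROM customers p JOIN purchases c ON c.customer_id = p.id

Result:
id | name  | amount 
---+-------+--------
1  | Dave  | 276.33 
2  | Grace | 364.29 
3  | Grace | 218.84 
4  | Grace | 780.88 
5  | Grace | 1884.53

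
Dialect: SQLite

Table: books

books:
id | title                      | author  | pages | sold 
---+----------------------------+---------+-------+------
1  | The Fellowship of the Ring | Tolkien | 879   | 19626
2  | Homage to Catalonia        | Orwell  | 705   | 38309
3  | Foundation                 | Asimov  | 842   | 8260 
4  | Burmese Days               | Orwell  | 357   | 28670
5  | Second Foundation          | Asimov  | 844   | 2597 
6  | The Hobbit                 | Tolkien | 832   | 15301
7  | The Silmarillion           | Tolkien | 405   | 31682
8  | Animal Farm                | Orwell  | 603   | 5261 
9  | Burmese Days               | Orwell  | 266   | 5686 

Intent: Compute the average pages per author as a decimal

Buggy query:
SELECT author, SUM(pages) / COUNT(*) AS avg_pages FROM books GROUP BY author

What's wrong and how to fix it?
Bug: Both operands are integers, so '/' performs integer division and truncates

Fix: Cast one side to REAL so the division keeps the fractional part

Corrected query:
SELECT author, SUM(pages) * 1.0 / COUNT(*) AS avg_pages FROM books GROUP BY author

Result:
author  | avg_pages 
--------+-----------
Asimov  | 843       
Orwell  | 482.75    
Tolkien | 705.333333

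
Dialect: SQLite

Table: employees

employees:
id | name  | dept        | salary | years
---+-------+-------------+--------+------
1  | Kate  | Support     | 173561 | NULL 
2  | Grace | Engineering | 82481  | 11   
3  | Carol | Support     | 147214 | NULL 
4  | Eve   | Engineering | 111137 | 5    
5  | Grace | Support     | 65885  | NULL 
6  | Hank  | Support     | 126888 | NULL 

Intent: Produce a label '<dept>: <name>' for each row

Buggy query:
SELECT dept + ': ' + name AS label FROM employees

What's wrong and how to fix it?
Bug: '+' is numeric addition; on text columns SQLite converts them to 0 instead of concatenating

Fix: Replace + with || to concatenate text

Corrected query:
SELECT dept || ': ' || name AS label FROM employees

Result:
label             
------------------
Support: Kate     
Engineering: Grace
Support: Carol    
Engineering: Eve  
Support: Grace    
Support: Hank     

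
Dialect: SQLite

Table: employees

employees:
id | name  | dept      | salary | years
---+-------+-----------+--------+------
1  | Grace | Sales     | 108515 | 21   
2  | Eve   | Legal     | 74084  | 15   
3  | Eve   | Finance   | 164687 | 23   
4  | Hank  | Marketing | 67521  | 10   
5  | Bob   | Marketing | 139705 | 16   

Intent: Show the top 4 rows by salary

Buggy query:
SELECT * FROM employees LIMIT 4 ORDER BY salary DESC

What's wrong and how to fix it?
Bug: LIMIT must come after ORDER BY

Fix: Swap the clauses: ORDER BY first, then LIMIT

Corrected query:
SELECT * FROM employees ORDER BY salary DESC LIMIT 4

Result:
id | name  | dept      | salary | years
---+-------+-----------+--------+------
3  | Eve   | Finance   | 164687 | 23   
5  | Bob   | Marketing | 139705 | 16   
1  | Grace | Sales     | 108515 | 21   
2  | Eve   | Legal     | 74084  | 15   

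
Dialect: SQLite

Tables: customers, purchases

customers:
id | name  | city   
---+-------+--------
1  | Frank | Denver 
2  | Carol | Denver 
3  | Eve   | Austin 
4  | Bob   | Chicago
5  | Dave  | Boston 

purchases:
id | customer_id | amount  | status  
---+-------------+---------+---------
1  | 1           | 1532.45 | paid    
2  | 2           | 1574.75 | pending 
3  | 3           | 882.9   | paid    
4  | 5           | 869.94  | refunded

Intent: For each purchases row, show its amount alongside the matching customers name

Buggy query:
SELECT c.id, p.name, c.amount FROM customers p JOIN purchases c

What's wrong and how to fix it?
Bug: Missing join condition: each purchases row is matched to all customers rows instead of just its own

Fix: Specify the join condition linking the foreign key to the parent id

Corrected query:
SELECT c.id, p.name, c.amount FROM customers p JOIN purchases c ON c.customer_id = p.id

Result:
id | name  | amount 
---+-------+--------
1  | Frank | 1532.45
2  | Carol | 1574.75
3  | Eve   | 882.9  
4  | Dave  | 869.94 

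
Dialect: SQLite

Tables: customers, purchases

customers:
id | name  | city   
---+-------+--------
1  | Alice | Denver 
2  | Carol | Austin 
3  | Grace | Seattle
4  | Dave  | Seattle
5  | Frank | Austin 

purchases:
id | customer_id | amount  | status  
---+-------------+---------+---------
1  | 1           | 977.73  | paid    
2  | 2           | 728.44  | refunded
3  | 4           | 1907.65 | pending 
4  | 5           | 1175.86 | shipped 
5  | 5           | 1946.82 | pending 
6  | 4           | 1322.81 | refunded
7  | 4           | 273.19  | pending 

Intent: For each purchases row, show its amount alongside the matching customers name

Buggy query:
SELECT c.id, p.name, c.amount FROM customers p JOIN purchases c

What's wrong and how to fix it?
Bug: JOIN with no ON clause produces a cartesian product; every purchases row pairs with every customers row

Fix: Add ON c.customer_id = p.id to the JOIN

Corrected query:
SELECT c.id, p.name, c.amount FROM customers p JOIN purchases c ON c.customer_id = p.id

Result:
id | name  | amount 
---+-------+--------
1  | Alice | 977.73 
2  | Carol | 728.44 
3  | Dave  | 1907.65
4  | Frank | 1175.86
5  | Frank | 1946.82
6  | Dave  | 1322.81
7  | Dave  | 273.19 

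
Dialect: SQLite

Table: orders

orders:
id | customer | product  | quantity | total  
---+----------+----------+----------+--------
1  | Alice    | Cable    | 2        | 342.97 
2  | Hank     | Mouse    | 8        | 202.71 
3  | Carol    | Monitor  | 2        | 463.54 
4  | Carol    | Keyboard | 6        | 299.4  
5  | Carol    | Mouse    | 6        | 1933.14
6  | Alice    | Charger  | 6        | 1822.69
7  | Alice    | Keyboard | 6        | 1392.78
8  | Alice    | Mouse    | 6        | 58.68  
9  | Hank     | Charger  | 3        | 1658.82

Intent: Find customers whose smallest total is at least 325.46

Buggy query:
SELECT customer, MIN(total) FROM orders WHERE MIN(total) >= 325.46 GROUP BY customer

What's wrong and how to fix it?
Bug: MIN() in WHERE is a misuse of aggregate

Fix: Use HAVING for the per-group MIN condition

Corrected query:
SELECT customer, MIN(total) FROM orders GROUP BY customer HAVING MIN(total) >= 325.46

Result:
(no rows)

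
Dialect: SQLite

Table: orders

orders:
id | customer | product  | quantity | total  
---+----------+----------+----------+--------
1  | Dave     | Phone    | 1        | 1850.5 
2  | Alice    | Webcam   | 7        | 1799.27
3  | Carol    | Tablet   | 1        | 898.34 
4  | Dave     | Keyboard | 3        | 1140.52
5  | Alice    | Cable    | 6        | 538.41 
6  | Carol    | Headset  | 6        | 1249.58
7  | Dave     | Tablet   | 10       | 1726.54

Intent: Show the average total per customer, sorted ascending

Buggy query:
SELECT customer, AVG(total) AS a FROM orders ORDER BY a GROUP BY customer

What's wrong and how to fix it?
Bug: GROUP BY must precede ORDER BY

Fix: Move ORDER BY to the end, after GROUP BY

Corrected query:
SELECT customer, AVG(total) AS a FROM orders GROUP BY customer ORDER BY a

Result:
customer | a      
---------+--------
Carol    | 1073.96
Alice    | 1168.84
Dave     | 1572.52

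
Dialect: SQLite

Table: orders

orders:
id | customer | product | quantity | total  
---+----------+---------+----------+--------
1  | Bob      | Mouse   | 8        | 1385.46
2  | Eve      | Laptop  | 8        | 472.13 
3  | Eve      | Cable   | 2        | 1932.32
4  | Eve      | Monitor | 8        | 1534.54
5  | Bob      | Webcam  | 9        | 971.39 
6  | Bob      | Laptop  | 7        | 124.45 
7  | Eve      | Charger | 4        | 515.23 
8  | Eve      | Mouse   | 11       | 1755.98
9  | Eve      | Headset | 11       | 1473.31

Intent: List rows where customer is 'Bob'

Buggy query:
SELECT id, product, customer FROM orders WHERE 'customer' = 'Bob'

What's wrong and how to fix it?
Bug: Single quotes denote string literals in SQL; the column name is being compared as a constant string

Fix: Reference the column as customer without single quotes

Corrected query:
SELECT id, product, customer FROM orders WHERE customer = 'Bob'

Result:
id | product | customer
---+---------+---------
1  | Mouse   | Bob     
5  | Webcam  | Bob     
6  | Laptop  | Bob     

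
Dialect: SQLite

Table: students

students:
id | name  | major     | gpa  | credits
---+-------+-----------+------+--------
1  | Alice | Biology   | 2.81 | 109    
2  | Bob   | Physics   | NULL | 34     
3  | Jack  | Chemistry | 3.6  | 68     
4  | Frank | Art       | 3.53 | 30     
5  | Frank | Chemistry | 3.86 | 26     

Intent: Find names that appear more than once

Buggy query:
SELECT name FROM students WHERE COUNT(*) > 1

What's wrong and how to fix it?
Bug: COUNT(*) is an aggregate and cannot be used in WHERE

Fix: GROUP BY name, then filter groups with HAVING COUNT(*) > 1

Corrected query:
SELECT name FROM students GROUP BY name HAVING COUNT(*) > 1

Result:
name 
-----
Frank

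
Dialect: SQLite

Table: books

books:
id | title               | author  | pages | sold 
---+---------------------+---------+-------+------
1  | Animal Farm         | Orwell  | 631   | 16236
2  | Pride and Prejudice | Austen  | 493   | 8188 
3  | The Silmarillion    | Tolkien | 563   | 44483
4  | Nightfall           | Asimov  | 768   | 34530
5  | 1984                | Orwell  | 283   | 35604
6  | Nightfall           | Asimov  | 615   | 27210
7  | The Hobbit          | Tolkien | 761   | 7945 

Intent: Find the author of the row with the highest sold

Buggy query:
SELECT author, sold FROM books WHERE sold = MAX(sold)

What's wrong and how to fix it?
Bug: WHERE is evaluated per row; an aggregate over the whole table isn't defined there

Fix: Wrap MAX in a scalar subquery so WHERE compares against a single value

Corrected query:
SELECT author, sold FROM books WHERE sold = (SELECT MAX(sold) FROM books)

Result:
author  | sold 
--------+------
Tolkien | 44483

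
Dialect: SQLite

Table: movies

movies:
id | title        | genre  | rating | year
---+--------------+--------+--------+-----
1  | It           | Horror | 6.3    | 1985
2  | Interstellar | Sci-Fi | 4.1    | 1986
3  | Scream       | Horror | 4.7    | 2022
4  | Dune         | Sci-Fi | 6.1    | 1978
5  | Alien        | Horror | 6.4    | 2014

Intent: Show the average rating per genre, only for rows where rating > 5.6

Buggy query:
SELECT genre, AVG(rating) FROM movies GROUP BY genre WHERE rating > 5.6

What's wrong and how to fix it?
Bug: Row-level WHERE must come before GROUP BY in the clause order

Fix: Place WHERE between FROM and GROUP BY

Corrected query:
SELECT genre, AVG(rating) FROM movies WHERE rating > 5.6 GROUP BY genre

Result:
genre  | AVG(rating)
-------+------------
Horror | 6.35       
Sci-Fi | 6.1        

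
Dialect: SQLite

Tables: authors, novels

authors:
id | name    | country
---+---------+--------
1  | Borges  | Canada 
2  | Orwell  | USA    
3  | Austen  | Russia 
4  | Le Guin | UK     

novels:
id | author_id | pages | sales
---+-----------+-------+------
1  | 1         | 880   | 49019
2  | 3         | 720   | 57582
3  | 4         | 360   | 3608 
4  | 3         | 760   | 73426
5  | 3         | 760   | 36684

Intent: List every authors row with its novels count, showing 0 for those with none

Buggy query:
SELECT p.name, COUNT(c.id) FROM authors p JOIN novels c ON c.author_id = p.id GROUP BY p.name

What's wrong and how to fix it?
Bug: INNER JOIN drops authors rows that have no matching novels rows

Fix: Use LEFT JOIN so parents without children still appear (COUNT(c.id) gives 0)

Corrected query:
SELECT p.name, COUNT(c.id) FROM authors p LEFT JOIN novels c ON c.author_id = p.id GROUP BY p.name

Result:
name    | COUNT(c.id)
--------+------------
Austen  | 3          
Borges  | 1          
Le Guin | 1          
Orwell  | 0          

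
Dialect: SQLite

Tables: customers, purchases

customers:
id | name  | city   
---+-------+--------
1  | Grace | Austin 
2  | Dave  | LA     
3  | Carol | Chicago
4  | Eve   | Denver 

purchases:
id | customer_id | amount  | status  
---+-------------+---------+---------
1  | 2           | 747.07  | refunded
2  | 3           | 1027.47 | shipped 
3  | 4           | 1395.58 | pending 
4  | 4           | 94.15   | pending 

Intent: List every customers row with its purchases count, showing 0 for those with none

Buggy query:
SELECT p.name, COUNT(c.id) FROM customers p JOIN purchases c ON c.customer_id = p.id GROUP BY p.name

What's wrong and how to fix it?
Bug: INNER JOIN drops customers rows that have no matching purchases rows

Fix: Use LEFT JOIN so parents without children still appear (COUNT(c.id) gives 0)

Corrected query:
SELECT p.name, COUNT(c.id) FROM customers p LEFT JOIN purchases c ON c.customer_id = p.id GROUP BY p.name

Result:
name  | COUNT(c.id)
------+------------
Carol | 1          
Dave  | 1          
Eve   | 2          
Grace | 0          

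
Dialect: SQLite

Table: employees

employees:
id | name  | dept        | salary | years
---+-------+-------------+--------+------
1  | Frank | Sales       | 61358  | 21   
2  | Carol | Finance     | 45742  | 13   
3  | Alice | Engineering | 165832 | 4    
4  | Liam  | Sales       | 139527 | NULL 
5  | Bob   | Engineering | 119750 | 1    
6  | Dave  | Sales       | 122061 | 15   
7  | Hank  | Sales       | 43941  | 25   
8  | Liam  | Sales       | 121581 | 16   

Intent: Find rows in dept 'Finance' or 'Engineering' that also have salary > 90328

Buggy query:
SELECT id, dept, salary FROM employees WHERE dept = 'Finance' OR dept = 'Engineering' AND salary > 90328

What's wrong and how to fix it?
Bug: Without parentheses, AND is evaluated before OR, so the salary filter only applies to the 'Engineering' branch

Fix: Group the OR with parentheses (or use IN), then AND the threshold

Corrected query:
SELECT id, dept, salary FROM employees WHERE (dept = 'Finance' OR dept = 'Engineering') AND salary > 90328

Result:
id | dept        | salary
---+-------------+-------
3  | Engineering | 165832
5  | Engineering | 119750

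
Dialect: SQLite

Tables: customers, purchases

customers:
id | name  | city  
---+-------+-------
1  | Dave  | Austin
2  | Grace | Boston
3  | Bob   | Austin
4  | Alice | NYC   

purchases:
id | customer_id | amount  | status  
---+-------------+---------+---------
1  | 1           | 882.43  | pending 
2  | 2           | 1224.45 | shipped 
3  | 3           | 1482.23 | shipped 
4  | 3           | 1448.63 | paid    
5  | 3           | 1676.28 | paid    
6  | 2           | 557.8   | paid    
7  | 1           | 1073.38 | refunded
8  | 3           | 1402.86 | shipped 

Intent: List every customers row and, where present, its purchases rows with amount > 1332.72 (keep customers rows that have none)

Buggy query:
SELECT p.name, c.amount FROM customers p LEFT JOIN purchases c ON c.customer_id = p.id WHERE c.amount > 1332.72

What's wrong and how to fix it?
Bug: A WHERE condition on the right-hand table after LEFT JOIN drops unmatched parents

Fix: Put 'c.amount > 1332.72' in the JOIN's ON clause instead of WHERE

Corrected query:
SELECT p.name, c.amount FROM customers p LEFT JOIN purchases c ON c.customer_id = p.id AND c.amount > 1332.72

Result:
name  | amount 
------+--------
Dave  | NULL   
Grace | NULL   
Bob   | 1402.86
Bob   | 1448.63
Bob   | 1482.23
Bob   | 1676.28
Alice | NULL   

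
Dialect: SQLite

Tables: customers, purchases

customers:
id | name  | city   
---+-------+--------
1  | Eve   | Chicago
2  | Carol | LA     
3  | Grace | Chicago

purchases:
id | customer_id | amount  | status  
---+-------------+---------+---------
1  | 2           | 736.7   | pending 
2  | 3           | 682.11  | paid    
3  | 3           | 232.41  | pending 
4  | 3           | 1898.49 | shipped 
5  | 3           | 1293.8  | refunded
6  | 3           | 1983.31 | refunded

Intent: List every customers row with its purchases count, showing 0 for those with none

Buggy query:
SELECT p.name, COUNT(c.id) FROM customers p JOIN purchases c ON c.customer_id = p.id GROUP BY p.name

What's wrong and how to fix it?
Bug: An inner join excludes parents with zero children

Fix: Switch to LEFT JOIN to retain unmatched parent rows

Corrected query:
SELECT p.name, COUNT(c.id) FROM customers p LEFT JOIN purchases c ON c.customer_id = p.id GROUP BY p.name

Result:
name  | COUNT(c.id)
------+------------
Carol | 1          
Eve   | 0          
Grace | 5          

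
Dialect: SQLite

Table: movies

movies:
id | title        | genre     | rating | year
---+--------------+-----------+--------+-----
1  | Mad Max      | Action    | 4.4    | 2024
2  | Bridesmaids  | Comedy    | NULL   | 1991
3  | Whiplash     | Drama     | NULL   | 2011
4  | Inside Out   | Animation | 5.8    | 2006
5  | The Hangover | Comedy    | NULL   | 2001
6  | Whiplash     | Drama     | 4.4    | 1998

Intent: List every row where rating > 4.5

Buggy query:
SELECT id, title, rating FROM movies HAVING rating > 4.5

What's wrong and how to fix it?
Bug: HAVING filters the output of aggregation, but this query has no GROUP BY and no aggregate functions, so SQLite rejects it (HAVING clause on a non-aggregate query); the condition here is per row

Fix: Use WHERE for row-level filtering

Corrected query:
SELECT id, title, rating FROM movies WHERE rating > 4.5

Result:
id | title      | rating
---+------------+-------
4  | Inside Out | 5.8   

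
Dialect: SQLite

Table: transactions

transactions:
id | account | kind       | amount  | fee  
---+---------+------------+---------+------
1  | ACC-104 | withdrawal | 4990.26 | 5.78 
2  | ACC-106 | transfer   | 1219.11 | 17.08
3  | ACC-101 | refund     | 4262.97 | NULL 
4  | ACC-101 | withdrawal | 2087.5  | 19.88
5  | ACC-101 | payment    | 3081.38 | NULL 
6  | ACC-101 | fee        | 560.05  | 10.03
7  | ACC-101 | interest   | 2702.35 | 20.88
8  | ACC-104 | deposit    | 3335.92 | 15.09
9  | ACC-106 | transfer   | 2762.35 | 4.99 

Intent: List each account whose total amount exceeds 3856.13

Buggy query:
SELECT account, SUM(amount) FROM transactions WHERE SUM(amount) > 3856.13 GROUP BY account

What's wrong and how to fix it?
Bug: SUM(amount) is an aggregate, but WHERE filters rows before aggregation

Fix: Move the aggregate condition to a HAVING clause

Corrected query:
SELECT account, SUM(amount) FROM transactions GROUP BY account HAVING SUM(amount) > 3856.13

Result:
account | SUM(amount)
--------+------------
ACC-101 | 12694.25   
ACC-104 | 8326.18    
ACC-106 | 3981.46    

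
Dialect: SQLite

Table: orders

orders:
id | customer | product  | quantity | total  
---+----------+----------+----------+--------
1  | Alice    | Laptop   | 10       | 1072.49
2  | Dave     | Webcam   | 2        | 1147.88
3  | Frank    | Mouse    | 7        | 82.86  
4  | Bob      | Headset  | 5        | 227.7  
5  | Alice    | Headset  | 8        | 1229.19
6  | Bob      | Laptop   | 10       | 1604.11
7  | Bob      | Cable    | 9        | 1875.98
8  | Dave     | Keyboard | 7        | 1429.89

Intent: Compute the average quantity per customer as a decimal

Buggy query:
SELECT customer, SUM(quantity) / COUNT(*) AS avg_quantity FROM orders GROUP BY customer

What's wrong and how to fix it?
Bug: Both operands are integers, so '/' performs integer division and truncates

Fix: Multiply by 1.0 (or CAST to REAL) to force floating-point division

Corrected query:
SELECT customer, SUM(quantity) * 1.0 / COUNT(*) AS avg_quantity FROM orders GROUP BY customer

Result:
customer | avg_quantity
---------+-------------
Alice    | 9           
Bob      | 8           
Dave     | 4.5         
Frank    | 7           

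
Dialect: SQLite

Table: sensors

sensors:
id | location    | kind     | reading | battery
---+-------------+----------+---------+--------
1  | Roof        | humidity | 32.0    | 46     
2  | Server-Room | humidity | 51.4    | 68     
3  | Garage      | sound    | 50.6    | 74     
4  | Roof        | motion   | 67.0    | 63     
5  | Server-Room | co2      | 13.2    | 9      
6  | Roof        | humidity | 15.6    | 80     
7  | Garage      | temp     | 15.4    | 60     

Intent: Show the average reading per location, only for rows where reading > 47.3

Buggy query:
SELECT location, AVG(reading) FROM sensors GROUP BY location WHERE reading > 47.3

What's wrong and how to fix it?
Bug: Row-level WHERE must come before GROUP BY in the clause order

Fix: Move the WHERE clause before GROUP BY

Corrected query:
SELECT location, AVG(reading) FROM sensors WHERE reading > 47.3 GROUP BY location

Result:
location    | AVG(reading)
------------+-------------
Garage      | 50.6        
Roof        | 67          
Server-Room | 51.4        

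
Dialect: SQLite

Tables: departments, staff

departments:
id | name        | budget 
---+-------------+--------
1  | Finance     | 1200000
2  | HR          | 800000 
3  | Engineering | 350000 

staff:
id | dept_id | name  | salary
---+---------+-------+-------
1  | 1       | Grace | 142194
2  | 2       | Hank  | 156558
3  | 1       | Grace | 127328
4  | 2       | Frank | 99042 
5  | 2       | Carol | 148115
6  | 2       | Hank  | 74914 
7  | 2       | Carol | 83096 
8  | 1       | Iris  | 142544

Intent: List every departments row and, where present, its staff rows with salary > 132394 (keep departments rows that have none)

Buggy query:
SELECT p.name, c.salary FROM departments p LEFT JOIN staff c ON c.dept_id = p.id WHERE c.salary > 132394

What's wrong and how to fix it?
Bug: A WHERE condition on the right-hand table after LEFT JOIN drops unmatched parents

Fix: Move the right-table condition into the ON clause so unmatched parents are kept

Corrected query:
SELECT p.name, c.salary FROM departments p LEFT JOIN staff c ON c.dept_id = p.id AND c.salary > 132394

Result:
name        | salary
------------+-------
Finance     | 142194
Finance     | 142544
HR          | 148115
HR          | 156558
Engineering | NULL  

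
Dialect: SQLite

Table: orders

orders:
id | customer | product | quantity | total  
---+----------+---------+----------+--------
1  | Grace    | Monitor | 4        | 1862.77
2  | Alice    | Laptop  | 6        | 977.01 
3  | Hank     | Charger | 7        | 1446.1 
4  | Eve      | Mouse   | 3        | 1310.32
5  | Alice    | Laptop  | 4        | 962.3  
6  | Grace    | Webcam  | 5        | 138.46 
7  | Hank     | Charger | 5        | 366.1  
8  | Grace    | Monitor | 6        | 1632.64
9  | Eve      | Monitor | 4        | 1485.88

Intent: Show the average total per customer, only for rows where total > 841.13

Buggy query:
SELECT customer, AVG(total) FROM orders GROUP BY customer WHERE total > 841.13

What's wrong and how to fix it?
Bug: Row-level WHERE must come before GROUP BY in the clause order

Fix: Place WHERE between FROM and GROUP BY

Corrected query:
SELECT customer, AVG(total) FROM orders WHERE total > 841.13 GROUP BY customer

Result:
customer | AVG(total)
---------+-----------
Alice    | 969.655   
Eve      | 1398.1    
Grace    | 1747.705  
Hank     | 1446.1    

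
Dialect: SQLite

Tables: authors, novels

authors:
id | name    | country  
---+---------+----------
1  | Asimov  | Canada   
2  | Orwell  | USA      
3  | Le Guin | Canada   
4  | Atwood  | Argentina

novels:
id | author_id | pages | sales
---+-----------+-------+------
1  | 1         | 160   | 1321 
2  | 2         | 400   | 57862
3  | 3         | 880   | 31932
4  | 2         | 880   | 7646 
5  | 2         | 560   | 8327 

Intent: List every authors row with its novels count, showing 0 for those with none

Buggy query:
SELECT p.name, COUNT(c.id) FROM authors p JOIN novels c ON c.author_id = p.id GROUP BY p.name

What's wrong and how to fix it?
Bug: INNER JOIN drops authors rows that have no matching novels rows

Fix: Use LEFT JOIN so parents without children still appear (COUNT(c.id) gives 0)

Corrected query:
SELECT p.name, COUNT(c.id) FROM authors p LEFT JOIN novels c ON c.author_id = p.id GROUP BY p.name

Result:
name    | COUNT(c.id)
--------+------------
Asimov  | 1          
Atwood  | 0          
Le Guin | 1          
Orwell  | 3          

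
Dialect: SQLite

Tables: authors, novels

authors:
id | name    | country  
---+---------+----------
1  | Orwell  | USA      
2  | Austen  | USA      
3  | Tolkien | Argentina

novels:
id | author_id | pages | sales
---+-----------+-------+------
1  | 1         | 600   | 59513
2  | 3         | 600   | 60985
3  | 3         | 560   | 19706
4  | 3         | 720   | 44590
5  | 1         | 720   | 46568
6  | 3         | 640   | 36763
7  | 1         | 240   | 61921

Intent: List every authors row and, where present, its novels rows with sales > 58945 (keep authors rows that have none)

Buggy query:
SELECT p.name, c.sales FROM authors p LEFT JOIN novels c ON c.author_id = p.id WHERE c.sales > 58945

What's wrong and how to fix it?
Bug: Filtering c.sales in WHERE discards the NULL rows produced by LEFT JOIN, turning it into an inner join

Fix: Put 'c.sales > 58945' in the JOIN's ON clause instead of WHERE

Corrected query:
SELECT p.name, c.sales FROM authors p LEFT JOIN novels c ON c.author_id = p.id AND c.sales > 58945

Result:
name    | sales
--------+------
Orwell  | 59513
Orwell  | 61921
Austen  | NULL 
Tolkien | 60985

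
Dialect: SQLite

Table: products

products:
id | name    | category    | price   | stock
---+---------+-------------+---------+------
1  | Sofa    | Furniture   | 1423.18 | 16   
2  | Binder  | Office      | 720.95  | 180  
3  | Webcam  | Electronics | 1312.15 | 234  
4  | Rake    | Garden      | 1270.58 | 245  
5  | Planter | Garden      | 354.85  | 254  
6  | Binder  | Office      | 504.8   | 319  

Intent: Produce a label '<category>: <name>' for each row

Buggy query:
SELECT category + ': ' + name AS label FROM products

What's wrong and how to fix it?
Bug: SQLite uses || for string concatenation; + coerces text to numbers (yielding 0)

Fix: Replace + with || to concatenate text

Corrected query:
SELECT category || ': ' || name AS label FROM products

Result:
label              
-------------------
Furniture: Sofa    
Office: Binder     
Electronics: Webcam
Garden: Rake       
Garden: Planter    
Office: Binder     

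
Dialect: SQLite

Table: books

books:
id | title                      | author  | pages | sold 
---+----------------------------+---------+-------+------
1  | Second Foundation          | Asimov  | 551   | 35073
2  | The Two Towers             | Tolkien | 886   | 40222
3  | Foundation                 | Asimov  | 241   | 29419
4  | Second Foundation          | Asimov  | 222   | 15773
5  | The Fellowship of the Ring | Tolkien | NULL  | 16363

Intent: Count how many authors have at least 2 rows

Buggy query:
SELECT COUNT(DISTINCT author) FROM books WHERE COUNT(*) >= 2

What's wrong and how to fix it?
Bug: WHERE filters individual rows, not groups, so a group-level COUNT is invalid there

Fix: Group first with HAVING COUNT(*) >= 2, then COUNT the resulting groups

Corrected query:
SELECT COUNT(*) FROM (SELECT author FROM books GROUP BY author HAVING COUNT(*) >= 2)

Result:
COUNT(*)
--------
2       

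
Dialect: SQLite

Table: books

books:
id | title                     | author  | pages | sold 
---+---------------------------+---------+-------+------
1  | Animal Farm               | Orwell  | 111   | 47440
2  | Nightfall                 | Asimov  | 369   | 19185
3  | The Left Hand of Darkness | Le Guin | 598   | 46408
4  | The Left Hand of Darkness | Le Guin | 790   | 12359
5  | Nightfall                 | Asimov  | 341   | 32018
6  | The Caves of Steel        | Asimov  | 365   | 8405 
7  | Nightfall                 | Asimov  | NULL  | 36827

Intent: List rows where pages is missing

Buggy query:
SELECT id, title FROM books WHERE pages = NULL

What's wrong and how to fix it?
Bug: '= NULL' is always unknown in SQL three-valued logic, so no rows match

Fix: Replace '= NULL' with 'IS NULL'

Corrected query:
SELECT id, title FROM books WHERE pages IS NULL

Result:
id | title    
---+----------
7  | Nightfall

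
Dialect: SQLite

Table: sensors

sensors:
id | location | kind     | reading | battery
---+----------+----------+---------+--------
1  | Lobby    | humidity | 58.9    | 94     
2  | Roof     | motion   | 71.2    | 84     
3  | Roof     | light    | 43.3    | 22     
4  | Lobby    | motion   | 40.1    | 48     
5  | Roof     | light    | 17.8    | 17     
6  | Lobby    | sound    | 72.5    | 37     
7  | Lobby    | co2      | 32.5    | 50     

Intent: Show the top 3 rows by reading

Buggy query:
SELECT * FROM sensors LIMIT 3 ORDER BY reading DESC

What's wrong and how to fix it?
Bug: ORDER BY cannot follow LIMIT; LIMIT is the final clause

Fix: Sort with ORDER BY, then apply LIMIT

Corrected query:
SELECT * FROM sensors ORDER BY reading DESC LIMIT 3

Result:
id | location | kind     | reading | battery
---+----------+----------+---------+--------
6  | Lobby    | sound    | 72.5    | 37     
2  | Roof     | motion   | 71.2    | 84     
1  | Lobby    | humidity | 58.9    | 94     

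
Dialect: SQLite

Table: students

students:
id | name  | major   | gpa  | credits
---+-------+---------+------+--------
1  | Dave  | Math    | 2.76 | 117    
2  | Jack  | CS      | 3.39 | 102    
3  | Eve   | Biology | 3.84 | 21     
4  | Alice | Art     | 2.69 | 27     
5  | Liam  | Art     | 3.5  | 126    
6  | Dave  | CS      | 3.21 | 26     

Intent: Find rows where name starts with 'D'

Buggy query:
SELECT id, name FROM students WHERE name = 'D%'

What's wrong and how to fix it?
Bug: '=' compares the literal string including the % character; pattern matching needs LIKE

Fix: Replace '=' with LIKE so 'D%' is treated as a pattern

Corrected query:
SELECT id, name FROM students WHERE name LIKE 'D%'

Result:
id | name
---+-----
1  | Dave
6  | Dave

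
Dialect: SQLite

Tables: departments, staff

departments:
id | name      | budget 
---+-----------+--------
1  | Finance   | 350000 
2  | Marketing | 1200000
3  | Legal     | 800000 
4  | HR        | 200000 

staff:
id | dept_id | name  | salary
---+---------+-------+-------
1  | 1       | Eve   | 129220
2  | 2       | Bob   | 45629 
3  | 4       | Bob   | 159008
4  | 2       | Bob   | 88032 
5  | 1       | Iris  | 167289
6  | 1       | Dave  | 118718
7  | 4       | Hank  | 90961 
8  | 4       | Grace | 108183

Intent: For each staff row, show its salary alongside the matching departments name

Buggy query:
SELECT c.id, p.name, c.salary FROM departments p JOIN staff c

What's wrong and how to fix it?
Bug: Missing join condition: each staff row is matched to all departments rows instead of just its own

Fix: Specify the join condition linking the foreign key to the parent id

Corrected query:
SELECT c.id, p.name, c.salary FROM departments p JOIN staff c ON c.dept_id = p.id

Result:
id | name      | salary
---+-----------+-------
1  | Finance   | 129220
2  | Marketing | 45629 
3  | HR        | 159008
4  | Marketing | 88032 
5  | Finance   | 167289
6  | Finance   | 118718
7  | HR        | 90961 
8  | HR        | 108183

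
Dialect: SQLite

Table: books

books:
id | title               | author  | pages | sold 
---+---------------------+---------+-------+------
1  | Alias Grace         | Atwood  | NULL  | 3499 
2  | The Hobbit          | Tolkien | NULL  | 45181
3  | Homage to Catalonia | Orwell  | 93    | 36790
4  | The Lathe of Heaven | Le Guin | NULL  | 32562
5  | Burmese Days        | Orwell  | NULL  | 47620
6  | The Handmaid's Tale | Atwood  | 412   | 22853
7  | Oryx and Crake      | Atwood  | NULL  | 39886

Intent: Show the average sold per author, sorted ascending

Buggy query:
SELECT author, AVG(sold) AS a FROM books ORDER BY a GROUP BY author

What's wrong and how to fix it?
Bug: ORDER BY appears before GROUP BY; SQL clause order requires GROUP BY first

Fix: Reorder: SELECT … FROM … GROUP BY … ORDER BY …

Corrected query:
SELECT author, AVG(sold) AS a FROM books GROUP BY author ORDER BY a

Result:
author  | a           
--------+-------------
Atwood  | 22079.333333
Le Guin | 32562       
Orwell  | 42205       
Tolkien | 45181       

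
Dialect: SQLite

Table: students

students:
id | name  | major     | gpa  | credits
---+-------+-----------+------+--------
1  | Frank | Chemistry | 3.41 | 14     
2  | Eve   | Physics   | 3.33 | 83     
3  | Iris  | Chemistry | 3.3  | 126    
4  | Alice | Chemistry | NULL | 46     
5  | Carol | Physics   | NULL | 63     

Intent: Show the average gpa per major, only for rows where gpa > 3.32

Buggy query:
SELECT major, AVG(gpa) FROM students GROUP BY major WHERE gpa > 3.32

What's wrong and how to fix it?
Bug: WHERE cannot follow GROUP BY

Fix: Place WHERE between FROM and GROUP BY

Corrected query:
SELECT major, AVG(gpa) FROM students WHERE gpa > 3.32 GROUP BY major

Result:
major     | AVG(gpa)
----------+---------
Chemistry | 3.41    
Physics   | 3.33    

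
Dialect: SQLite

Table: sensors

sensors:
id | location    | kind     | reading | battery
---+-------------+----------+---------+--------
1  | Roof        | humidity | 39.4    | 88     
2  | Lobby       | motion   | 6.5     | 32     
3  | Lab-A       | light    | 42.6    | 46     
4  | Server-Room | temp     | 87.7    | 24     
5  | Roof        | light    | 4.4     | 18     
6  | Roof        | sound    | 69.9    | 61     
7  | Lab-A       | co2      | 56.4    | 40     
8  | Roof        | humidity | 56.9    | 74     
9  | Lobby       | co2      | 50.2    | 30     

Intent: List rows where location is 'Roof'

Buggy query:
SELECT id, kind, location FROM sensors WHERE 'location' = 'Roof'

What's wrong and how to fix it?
Bug: Single quotes denote string literals in SQL; the column name is being compared as a constant string

Fix: Reference the column as location without single quotes

Corrected query:
SELECT id, kind, location FROM sensors WHERE location = 'Roof'

Result:
id | kind     | location
---+----------+---------
1  | humidity | Roof    
5  | light    | Roof    
6  | sound    | Roof    
8  | humidity | Roof    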